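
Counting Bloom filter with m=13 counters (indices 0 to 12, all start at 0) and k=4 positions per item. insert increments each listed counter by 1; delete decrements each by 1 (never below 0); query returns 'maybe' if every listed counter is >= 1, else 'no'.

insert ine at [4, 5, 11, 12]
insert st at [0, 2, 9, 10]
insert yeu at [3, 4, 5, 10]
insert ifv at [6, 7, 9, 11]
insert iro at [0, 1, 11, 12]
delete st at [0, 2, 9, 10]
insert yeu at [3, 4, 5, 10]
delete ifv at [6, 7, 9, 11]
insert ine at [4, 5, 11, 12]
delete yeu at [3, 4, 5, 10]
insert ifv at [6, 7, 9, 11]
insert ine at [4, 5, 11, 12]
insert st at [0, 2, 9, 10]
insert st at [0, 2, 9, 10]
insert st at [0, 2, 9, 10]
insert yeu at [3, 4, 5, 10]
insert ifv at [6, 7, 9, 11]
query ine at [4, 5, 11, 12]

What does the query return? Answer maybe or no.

Step 1: insert ine at [4, 5, 11, 12] -> counters=[0,0,0,0,1,1,0,0,0,0,0,1,1]
Step 2: insert st at [0, 2, 9, 10] -> counters=[1,0,1,0,1,1,0,0,0,1,1,1,1]
Step 3: insert yeu at [3, 4, 5, 10] -> counters=[1,0,1,1,2,2,0,0,0,1,2,1,1]
Step 4: insert ifv at [6, 7, 9, 11] -> counters=[1,0,1,1,2,2,1,1,0,2,2,2,1]
Step 5: insert iro at [0, 1, 11, 12] -> counters=[2,1,1,1,2,2,1,1,0,2,2,3,2]
Step 6: delete st at [0, 2, 9, 10] -> counters=[1,1,0,1,2,2,1,1,0,1,1,3,2]
Step 7: insert yeu at [3, 4, 5, 10] -> counters=[1,1,0,2,3,3,1,1,0,1,2,3,2]
Step 8: delete ifv at [6, 7, 9, 11] -> counters=[1,1,0,2,3,3,0,0,0,0,2,2,2]
Step 9: insert ine at [4, 5, 11, 12] -> counters=[1,1,0,2,4,4,0,0,0,0,2,3,3]
Step 10: delete yeu at [3, 4, 5, 10] -> counters=[1,1,0,1,3,3,0,0,0,0,1,3,3]
Step 11: insert ifv at [6, 7, 9, 11] -> counters=[1,1,0,1,3,3,1,1,0,1,1,4,3]
Step 12: insert ine at [4, 5, 11, 12] -> counters=[1,1,0,1,4,4,1,1,0,1,1,5,4]
Step 13: insert st at [0, 2, 9, 10] -> counters=[2,1,1,1,4,4,1,1,0,2,2,5,4]
Step 14: insert st at [0, 2, 9, 10] -> counters=[3,1,2,1,4,4,1,1,0,3,3,5,4]
Step 15: insert st at [0, 2, 9, 10] -> counters=[4,1,3,1,4,4,1,1,0,4,4,5,4]
Step 16: insert yeu at [3, 4, 5, 10] -> counters=[4,1,3,2,5,5,1,1,0,4,5,5,4]
Step 17: insert ifv at [6, 7, 9, 11] -> counters=[4,1,3,2,5,5,2,2,0,5,5,6,4]
Query ine: check counters[4]=5 counters[5]=5 counters[11]=6 counters[12]=4 -> maybe

Answer: maybe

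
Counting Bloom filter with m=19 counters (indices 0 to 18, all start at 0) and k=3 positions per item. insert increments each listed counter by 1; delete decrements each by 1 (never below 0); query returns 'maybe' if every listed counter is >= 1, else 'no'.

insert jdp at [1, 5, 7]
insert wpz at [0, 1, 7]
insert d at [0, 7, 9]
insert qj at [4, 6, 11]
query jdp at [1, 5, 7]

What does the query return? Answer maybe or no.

Step 1: insert jdp at [1, 5, 7] -> counters=[0,1,0,0,0,1,0,1,0,0,0,0,0,0,0,0,0,0,0]
Step 2: insert wpz at [0, 1, 7] -> counters=[1,2,0,0,0,1,0,2,0,0,0,0,0,0,0,0,0,0,0]
Step 3: insert d at [0, 7, 9] -> counters=[2,2,0,0,0,1,0,3,0,1,0,0,0,0,0,0,0,0,0]
Step 4: insert qj at [4, 6, 11] -> counters=[2,2,0,0,1,1,1,3,0,1,0,1,0,0,0,0,0,0,0]
Query jdp: check counters[1]=2 counters[5]=1 counters[7]=3 -> maybe

Answer: maybe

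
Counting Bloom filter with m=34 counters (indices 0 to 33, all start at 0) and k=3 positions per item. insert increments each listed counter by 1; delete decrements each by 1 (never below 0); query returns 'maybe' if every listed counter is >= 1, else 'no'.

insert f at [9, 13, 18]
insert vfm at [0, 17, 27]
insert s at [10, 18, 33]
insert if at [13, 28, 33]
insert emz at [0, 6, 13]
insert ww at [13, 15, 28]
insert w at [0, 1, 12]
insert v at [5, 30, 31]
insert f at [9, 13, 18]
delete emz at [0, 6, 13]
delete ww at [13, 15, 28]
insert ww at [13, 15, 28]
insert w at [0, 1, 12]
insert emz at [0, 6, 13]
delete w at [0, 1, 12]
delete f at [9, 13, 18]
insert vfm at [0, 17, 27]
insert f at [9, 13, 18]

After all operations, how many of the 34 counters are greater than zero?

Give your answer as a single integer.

Step 1: insert f at [9, 13, 18] -> counters=[0,0,0,0,0,0,0,0,0,1,0,0,0,1,0,0,0,0,1,0,0,0,0,0,0,0,0,0,0,0,0,0,0,0]
Step 2: insert vfm at [0, 17, 27] -> counters=[1,0,0,0,0,0,0,0,0,1,0,0,0,1,0,0,0,1,1,0,0,0,0,0,0,0,0,1,0,0,0,0,0,0]
Step 3: insert s at [10, 18, 33] -> counters=[1,0,0,0,0,0,0,0,0,1,1,0,0,1,0,0,0,1,2,0,0,0,0,0,0,0,0,1,0,0,0,0,0,1]
Step 4: insert if at [13, 28, 33] -> counters=[1,0,0,0,0,0,0,0,0,1,1,0,0,2,0,0,0,1,2,0,0,0,0,0,0,0,0,1,1,0,0,0,0,2]
Step 5: insert emz at [0, 6, 13] -> counters=[2,0,0,0,0,0,1,0,0,1,1,0,0,3,0,0,0,1,2,0,0,0,0,0,0,0,0,1,1,0,0,0,0,2]
Step 6: insert ww at [13, 15, 28] -> counters=[2,0,0,0,0,0,1,0,0,1,1,0,0,4,0,1,0,1,2,0,0,0,0,0,0,0,0,1,2,0,0,0,0,2]
Step 7: insert w at [0, 1, 12] -> counters=[3,1,0,0,0,0,1,0,0,1,1,0,1,4,0,1,0,1,2,0,0,0,0,0,0,0,0,1,2,0,0,0,0,2]
Step 8: insert v at [5, 30, 31] -> counters=[3,1,0,0,0,1,1,0,0,1,1,0,1,4,0,1,0,1,2,0,0,0,0,0,0,0,0,1,2,0,1,1,0,2]
Step 9: insert f at [9, 13, 18] -> counters=[3,1,0,0,0,1,1,0,0,2,1,0,1,5,0,1,0,1,3,0,0,0,0,0,0,0,0,1,2,0,1,1,0,2]
Step 10: delete emz at [0, 6, 13] -> counters=[2,1,0,0,0,1,0,0,0,2,1,0,1,4,0,1,0,1,3,0,0,0,0,0,0,0,0,1,2,0,1,1,0,2]
Step 11: delete ww at [13, 15, 28] -> counters=[2,1,0,0,0,1,0,0,0,2,1,0,1,3,0,0,0,1,3,0,0,0,0,0,0,0,0,1,1,0,1,1,0,2]
Step 12: insert ww at [13, 15, 28] -> counters=[2,1,0,0,0,1,0,0,0,2,1,0,1,4,0,1,0,1,3,0,0,0,0,0,0,0,0,1,2,0,1,1,0,2]
Step 13: insert w at [0, 1, 12] -> counters=[3,2,0,0,0,1,0,0,0,2,1,0,2,4,0,1,0,1,3,0,0,0,0,0,0,0,0,1,2,0,1,1,0,2]
Step 14: insert emz at [0, 6, 13] -> counters=[4,2,0,0,0,1,1,0,0,2,1,0,2,5,0,1,0,1,3,0,0,0,0,0,0,0,0,1,2,0,1,1,0,2]
Step 15: delete w at [0, 1, 12] -> counters=[3,1,0,0,0,1,1,0,0,2,1,0,1,5,0,1,0,1,3,0,0,0,0,0,0,0,0,1,2,0,1,1,0,2]
Step 16: delete f at [9, 13, 18] -> counters=[3,1,0,0,0,1,1,0,0,1,1,0,1,4,0,1,0,1,2,0,0,0,0,0,0,0,0,1,2,0,1,1,0,2]
Step 17: insert vfm at [0, 17, 27] -> counters=[4,1,0,0,0,1,1,0,0,1,1,0,1,4,0,1,0,2,2,0,0,0,0,0,0,0,0,2,2,0,1,1,0,2]
Step 18: insert f at [9, 13, 18] -> counters=[4,1,0,0,0,1,1,0,0,2,1,0,1,5,0,1,0,2,3,0,0,0,0,0,0,0,0,2,2,0,1,1,0,2]
Final counters=[4,1,0,0,0,1,1,0,0,2,1,0,1,5,0,1,0,2,3,0,0,0,0,0,0,0,0,2,2,0,1,1,0,2] -> 16 nonzero

Answer: 16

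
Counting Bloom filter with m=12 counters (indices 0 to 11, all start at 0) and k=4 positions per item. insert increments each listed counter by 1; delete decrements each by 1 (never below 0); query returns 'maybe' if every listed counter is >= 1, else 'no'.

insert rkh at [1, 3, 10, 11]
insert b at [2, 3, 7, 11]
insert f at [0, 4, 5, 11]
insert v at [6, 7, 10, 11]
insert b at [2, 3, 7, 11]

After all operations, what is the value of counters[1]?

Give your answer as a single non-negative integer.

Step 1: insert rkh at [1, 3, 10, 11] -> counters=[0,1,0,1,0,0,0,0,0,0,1,1]
Step 2: insert b at [2, 3, 7, 11] -> counters=[0,1,1,2,0,0,0,1,0,0,1,2]
Step 3: insert f at [0, 4, 5, 11] -> counters=[1,1,1,2,1,1,0,1,0,0,1,3]
Step 4: insert v at [6, 7, 10, 11] -> counters=[1,1,1,2,1,1,1,2,0,0,2,4]
Step 5: insert b at [2, 3, 7, 11] -> counters=[1,1,2,3,1,1,1,3,0,0,2,5]
Final counters=[1,1,2,3,1,1,1,3,0,0,2,5] -> counters[1]=1

Answer: 1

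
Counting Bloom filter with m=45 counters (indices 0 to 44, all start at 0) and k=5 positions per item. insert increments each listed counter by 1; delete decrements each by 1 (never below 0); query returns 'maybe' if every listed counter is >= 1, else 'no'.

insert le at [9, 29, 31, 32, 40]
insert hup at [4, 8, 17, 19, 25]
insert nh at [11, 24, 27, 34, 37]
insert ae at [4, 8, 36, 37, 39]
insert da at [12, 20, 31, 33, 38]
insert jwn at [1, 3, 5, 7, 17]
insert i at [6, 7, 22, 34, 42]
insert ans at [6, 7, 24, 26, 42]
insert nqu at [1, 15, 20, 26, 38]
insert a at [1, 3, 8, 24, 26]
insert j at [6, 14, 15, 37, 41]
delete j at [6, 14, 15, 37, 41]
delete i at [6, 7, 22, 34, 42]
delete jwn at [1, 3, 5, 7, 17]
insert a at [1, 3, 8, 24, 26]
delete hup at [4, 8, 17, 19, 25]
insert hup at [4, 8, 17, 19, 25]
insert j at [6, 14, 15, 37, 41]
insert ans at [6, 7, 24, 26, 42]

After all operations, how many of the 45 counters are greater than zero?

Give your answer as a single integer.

Answer: 30

Derivation:
Step 1: insert le at [9, 29, 31, 32, 40] -> counters=[0,0,0,0,0,0,0,0,0,1,0,0,0,0,0,0,0,0,0,0,0,0,0,0,0,0,0,0,0,1,0,1,1,0,0,0,0,0,0,0,1,0,0,0,0]
Step 2: insert hup at [4, 8, 17, 19, 25] -> counters=[0,0,0,0,1,0,0,0,1,1,0,0,0,0,0,0,0,1,0,1,0,0,0,0,0,1,0,0,0,1,0,1,1,0,0,0,0,0,0,0,1,0,0,0,0]
Step 3: insert nh at [11, 24, 27, 34, 37] -> counters=[0,0,0,0,1,0,0,0,1,1,0,1,0,0,0,0,0,1,0,1,0,0,0,0,1,1,0,1,0,1,0,1,1,0,1,0,0,1,0,0,1,0,0,0,0]
Step 4: insert ae at [4, 8, 36, 37, 39] -> counters=[0,0,0,0,2,0,0,0,2,1,0,1,0,0,0,0,0,1,0,1,0,0,0,0,1,1,0,1,0,1,0,1,1,0,1,0,1,2,0,1,1,0,0,0,0]
Step 5: insert da at [12, 20, 31, 33, 38] -> counters=[0,0,0,0,2,0,0,0,2,1,0,1,1,0,0,0,0,1,0,1,1,0,0,0,1,1,0,1,0,1,0,2,1,1,1,0,1,2,1,1,1,0,0,0,0]
Step 6: insert jwn at [1, 3, 5, 7, 17] -> counters=[0,1,0,1,2,1,0,1,2,1,0,1,1,0,0,0,0,2,0,1,1,0,0,0,1,1,0,1,0,1,0,2,1,1,1,0,1,2,1,1,1,0,0,0,0]
Step 7: insert i at [6, 7, 22, 34, 42] -> counters=[0,1,0,1,2,1,1,2,2,1,0,1,1,0,0,0,0,2,0,1,1,0,1,0,1,1,0,1,0,1,0,2,1,1,2,0,1,2,1,1,1,0,1,0,0]
Step 8: insert ans at [6, 7, 24, 26, 42] -> counters=[0,1,0,1,2,1,2,3,2,1,0,1,1,0,0,0,0,2,0,1,1,0,1,0,2,1,1,1,0,1,0,2,1,1,2,0,1,2,1,1,1,0,2,0,0]
Step 9: insert nqu at [1, 15, 20, 26, 38] -> counters=[0,2,0,1,2,1,2,3,2,1,0,1,1,0,0,1,0,2,0,1,2,0,1,0,2,1,2,1,0,1,0,2,1,1,2,0,1,2,2,1,1,0,2,0,0]
Step 10: insert a at [1, 3, 8, 24, 26] -> counters=[0,3,0,2,2,1,2,3,3,1,0,1,1,0,0,1,0,2,0,1,2,0,1,0,3,1,3,1,0,1,0,2,1,1,2,0,1,2,2,1,1,0,2,0,0]
Step 11: insert j at [6, 14, 15, 37, 41] -> counters=[0,3,0,2,2,1,3,3,3,1,0,1,1,0,1,2,0,2,0,1,2,0,1,0,3,1,3,1,0,1,0,2,1,1,2,0,1,3,2,1,1,1,2,0,0]
Step 12: delete j at [6, 14, 15, 37, 41] -> counters=[0,3,0,2,2,1,2,3,3,1,0,1,1,0,0,1,0,2,0,1,2,0,1,0,3,1,3,1,0,1,0,2,1,1,2,0,1,2,2,1,1,0,2,0,0]
Step 13: delete i at [6, 7, 22, 34, 42] -> counters=[0,3,0,2,2,1,1,2,3,1,0,1,1,0,0,1,0,2,0,1,2,0,0,0,3,1,3,1,0,1,0,2,1,1,1,0,1,2,2,1,1,0,1,0,0]
Step 14: delete jwn at [1, 3, 5, 7, 17] -> counters=[0,2,0,1,2,0,1,1,3,1,0,1,1,0,0,1,0,1,0,1,2,0,0,0,3,1,3,1,0,1,0,2,1,1,1,0,1,2,2,1,1,0,1,0,0]
Step 15: insert a at [1, 3, 8, 24, 26] -> counters=[0,3,0,2,2,0,1,1,4,1,0,1,1,0,0,1,0,1,0,1,2,0,0,0,4,1,4,1,0,1,0,2,1,1,1,0,1,2,2,1,1,0,1,0,0]
Step 16: delete hup at [4, 8, 17, 19, 25] -> counters=[0,3,0,2,1,0,1,1,3,1,0,1,1,0,0,1,0,0,0,0,2,0,0,0,4,0,4,1,0,1,0,2,1,1,1,0,1,2,2,1,1,0,1,0,0]
Step 17: insert hup at [4, 8, 17, 19, 25] -> counters=[0,3,0,2,2,0,1,1,4,1,0,1,1,0,0,1,0,1,0,1,2,0,0,0,4,1,4,1,0,1,0,2,1,1,1,0,1,2,2,1,1,0,1,0,0]
Step 18: insert j at [6, 14, 15, 37, 41] -> counters=[0,3,0,2,2,0,2,1,4,1,0,1,1,0,1,2,0,1,0,1,2,0,0,0,4,1,4,1,0,1,0,2,1,1,1,0,1,3,2,1,1,1,1,0,0]
Step 19: insert ans at [6, 7, 24, 26, 42] -> counters=[0,3,0,2,2,0,3,2,4,1,0,1,1,0,1,2,0,1,0,1,2,0,0,0,5,1,5,1,0,1,0,2,1,1,1,0,1,3,2,1,1,1,2,0,0]
Final counters=[0,3,0,2,2,0,3,2,4,1,0,1,1,0,1,2,0,1,0,1,2,0,0,0,5,1,5,1,0,1,0,2,1,1,1,0,1,3,2,1,1,1,2,0,0] -> 30 nonzero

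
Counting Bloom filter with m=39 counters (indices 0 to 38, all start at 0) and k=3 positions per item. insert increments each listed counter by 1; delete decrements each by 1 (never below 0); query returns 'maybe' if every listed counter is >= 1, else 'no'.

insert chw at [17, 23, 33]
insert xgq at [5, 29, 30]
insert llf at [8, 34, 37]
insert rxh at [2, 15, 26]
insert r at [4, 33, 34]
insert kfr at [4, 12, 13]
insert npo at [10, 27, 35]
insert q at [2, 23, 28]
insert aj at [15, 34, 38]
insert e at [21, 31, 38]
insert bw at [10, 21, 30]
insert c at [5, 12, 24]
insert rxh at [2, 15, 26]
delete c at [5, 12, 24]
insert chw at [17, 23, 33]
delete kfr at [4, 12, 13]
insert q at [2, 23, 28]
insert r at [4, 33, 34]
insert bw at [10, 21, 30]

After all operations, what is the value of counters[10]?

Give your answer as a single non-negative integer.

Answer: 3

Derivation:
Step 1: insert chw at [17, 23, 33] -> counters=[0,0,0,0,0,0,0,0,0,0,0,0,0,0,0,0,0,1,0,0,0,0,0,1,0,0,0,0,0,0,0,0,0,1,0,0,0,0,0]
Step 2: insert xgq at [5, 29, 30] -> counters=[0,0,0,0,0,1,0,0,0,0,0,0,0,0,0,0,0,1,0,0,0,0,0,1,0,0,0,0,0,1,1,0,0,1,0,0,0,0,0]
Step 3: insert llf at [8, 34, 37] -> counters=[0,0,0,0,0,1,0,0,1,0,0,0,0,0,0,0,0,1,0,0,0,0,0,1,0,0,0,0,0,1,1,0,0,1,1,0,0,1,0]
Step 4: insert rxh at [2, 15, 26] -> counters=[0,0,1,0,0,1,0,0,1,0,0,0,0,0,0,1,0,1,0,0,0,0,0,1,0,0,1,0,0,1,1,0,0,1,1,0,0,1,0]
Step 5: insert r at [4, 33, 34] -> counters=[0,0,1,0,1,1,0,0,1,0,0,0,0,0,0,1,0,1,0,0,0,0,0,1,0,0,1,0,0,1,1,0,0,2,2,0,0,1,0]
Step 6: insert kfr at [4, 12, 13] -> counters=[0,0,1,0,2,1,0,0,1,0,0,0,1,1,0,1,0,1,0,0,0,0,0,1,0,0,1,0,0,1,1,0,0,2,2,0,0,1,0]
Step 7: insert npo at [10, 27, 35] -> counters=[0,0,1,0,2,1,0,0,1,0,1,0,1,1,0,1,0,1,0,0,0,0,0,1,0,0,1,1,0,1,1,0,0,2,2,1,0,1,0]
Step 8: insert q at [2, 23, 28] -> counters=[0,0,2,0,2,1,0,0,1,0,1,0,1,1,0,1,0,1,0,0,0,0,0,2,0,0,1,1,1,1,1,0,0,2,2,1,0,1,0]
Step 9: insert aj at [15, 34, 38] -> counters=[0,0,2,0,2,1,0,0,1,0,1,0,1,1,0,2,0,1,0,0,0,0,0,2,0,0,1,1,1,1,1,0,0,2,3,1,0,1,1]
Step 10: insert e at [21, 31, 38] -> counters=[0,0,2,0,2,1,0,0,1,0,1,0,1,1,0,2,0,1,0,0,0,1,0,2,0,0,1,1,1,1,1,1,0,2,3,1,0,1,2]
Step 11: insert bw at [10, 21, 30] -> counters=[0,0,2,0,2,1,0,0,1,0,2,0,1,1,0,2,0,1,0,0,0,2,0,2,0,0,1,1,1,1,2,1,0,2,3,1,0,1,2]
Step 12: insert c at [5, 12, 24] -> counters=[0,0,2,0,2,2,0,0,1,0,2,0,2,1,0,2,0,1,0,0,0,2,0,2,1,0,1,1,1,1,2,1,0,2,3,1,0,1,2]
Step 13: insert rxh at [2, 15, 26] -> counters=[0,0,3,0,2,2,0,0,1,0,2,0,2,1,0,3,0,1,0,0,0,2,0,2,1,0,2,1,1,1,2,1,0,2,3,1,0,1,2]
Step 14: delete c at [5, 12, 24] -> counters=[0,0,3,0,2,1,0,0,1,0,2,0,1,1,0,3,0,1,0,0,0,2,0,2,0,0,2,1,1,1,2,1,0,2,3,1,0,1,2]
Step 15: insert chw at [17, 23, 33] -> counters=[0,0,3,0,2,1,0,0,1,0,2,0,1,1,0,3,0,2,0,0,0,2,0,3,0,0,2,1,1,1,2,1,0,3,3,1,0,1,2]
Step 16: delete kfr at [4, 12, 13] -> counters=[0,0,3,0,1,1,0,0,1,0,2,0,0,0,0,3,0,2,0,0,0,2,0,3,0,0,2,1,1,1,2,1,0,3,3,1,0,1,2]
Step 17: insert q at [2, 23, 28] -> counters=[0,0,4,0,1,1,0,0,1,0,2,0,0,0,0,3,0,2,0,0,0,2,0,4,0,0,2,1,2,1,2,1,0,3,3,1,0,1,2]
Step 18: insert r at [4, 33, 34] -> counters=[0,0,4,0,2,1,0,0,1,0,2,0,0,0,0,3,0,2,0,0,0,2,0,4,0,0,2,1,2,1,2,1,0,4,4,1,0,1,2]
Step 19: insert bw at [10, 21, 30] -> counters=[0,0,4,0,2,1,0,0,1,0,3,0,0,0,0,3,0,2,0,0,0,3,0,4,0,0,2,1,2,1,3,1,0,4,4,1,0,1,2]
Final counters=[0,0,4,0,2,1,0,0,1,0,3,0,0,0,0,3,0,2,0,0,0,3,0,4,0,0,2,1,2,1,3,1,0,4,4,1,0,1,2] -> counters[10]=3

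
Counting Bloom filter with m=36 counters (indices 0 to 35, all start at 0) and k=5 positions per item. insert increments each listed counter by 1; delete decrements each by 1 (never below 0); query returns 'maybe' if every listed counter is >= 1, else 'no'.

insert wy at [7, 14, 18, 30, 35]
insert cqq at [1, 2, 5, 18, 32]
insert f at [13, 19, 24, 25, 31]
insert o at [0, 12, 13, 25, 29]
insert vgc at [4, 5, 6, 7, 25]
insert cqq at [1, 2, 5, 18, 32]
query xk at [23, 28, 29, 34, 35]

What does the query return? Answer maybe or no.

Answer: no

Derivation:
Step 1: insert wy at [7, 14, 18, 30, 35] -> counters=[0,0,0,0,0,0,0,1,0,0,0,0,0,0,1,0,0,0,1,0,0,0,0,0,0,0,0,0,0,0,1,0,0,0,0,1]
Step 2: insert cqq at [1, 2, 5, 18, 32] -> counters=[0,1,1,0,0,1,0,1,0,0,0,0,0,0,1,0,0,0,2,0,0,0,0,0,0,0,0,0,0,0,1,0,1,0,0,1]
Step 3: insert f at [13, 19, 24, 25, 31] -> counters=[0,1,1,0,0,1,0,1,0,0,0,0,0,1,1,0,0,0,2,1,0,0,0,0,1,1,0,0,0,0,1,1,1,0,0,1]
Step 4: insert o at [0, 12, 13, 25, 29] -> counters=[1,1,1,0,0,1,0,1,0,0,0,0,1,2,1,0,0,0,2,1,0,0,0,0,1,2,0,0,0,1,1,1,1,0,0,1]
Step 5: insert vgc at [4, 5, 6, 7, 25] -> counters=[1,1,1,0,1,2,1,2,0,0,0,0,1,2,1,0,0,0,2,1,0,0,0,0,1,3,0,0,0,1,1,1,1,0,0,1]
Step 6: insert cqq at [1, 2, 5, 18, 32] -> counters=[1,2,2,0,1,3,1,2,0,0,0,0,1,2,1,0,0,0,3,1,0,0,0,0,1,3,0,0,0,1,1,1,2,0,0,1]
Query xk: check counters[23]=0 counters[28]=0 counters[29]=1 counters[34]=0 counters[35]=1 -> no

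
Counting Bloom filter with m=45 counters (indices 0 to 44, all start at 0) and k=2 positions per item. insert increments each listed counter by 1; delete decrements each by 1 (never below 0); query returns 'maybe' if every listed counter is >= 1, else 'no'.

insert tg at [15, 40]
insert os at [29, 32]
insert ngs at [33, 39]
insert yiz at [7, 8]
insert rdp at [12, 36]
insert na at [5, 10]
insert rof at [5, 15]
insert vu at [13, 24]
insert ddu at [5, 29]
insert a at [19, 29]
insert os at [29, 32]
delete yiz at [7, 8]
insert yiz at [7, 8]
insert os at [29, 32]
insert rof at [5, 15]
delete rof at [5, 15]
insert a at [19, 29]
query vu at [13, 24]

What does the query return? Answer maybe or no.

Step 1: insert tg at [15, 40] -> counters=[0,0,0,0,0,0,0,0,0,0,0,0,0,0,0,1,0,0,0,0,0,0,0,0,0,0,0,0,0,0,0,0,0,0,0,0,0,0,0,0,1,0,0,0,0]
Step 2: insert os at [29, 32] -> counters=[0,0,0,0,0,0,0,0,0,0,0,0,0,0,0,1,0,0,0,0,0,0,0,0,0,0,0,0,0,1,0,0,1,0,0,0,0,0,0,0,1,0,0,0,0]
Step 3: insert ngs at [33, 39] -> counters=[0,0,0,0,0,0,0,0,0,0,0,0,0,0,0,1,0,0,0,0,0,0,0,0,0,0,0,0,0,1,0,0,1,1,0,0,0,0,0,1,1,0,0,0,0]
Step 4: insert yiz at [7, 8] -> counters=[0,0,0,0,0,0,0,1,1,0,0,0,0,0,0,1,0,0,0,0,0,0,0,0,0,0,0,0,0,1,0,0,1,1,0,0,0,0,0,1,1,0,0,0,0]
Step 5: insert rdp at [12, 36] -> counters=[0,0,0,0,0,0,0,1,1,0,0,0,1,0,0,1,0,0,0,0,0,0,0,0,0,0,0,0,0,1,0,0,1,1,0,0,1,0,0,1,1,0,0,0,0]
Step 6: insert na at [5, 10] -> counters=[0,0,0,0,0,1,0,1,1,0,1,0,1,0,0,1,0,0,0,0,0,0,0,0,0,0,0,0,0,1,0,0,1,1,0,0,1,0,0,1,1,0,0,0,0]
Step 7: insert rof at [5, 15] -> counters=[0,0,0,0,0,2,0,1,1,0,1,0,1,0,0,2,0,0,0,0,0,0,0,0,0,0,0,0,0,1,0,0,1,1,0,0,1,0,0,1,1,0,0,0,0]
Step 8: insert vu at [13, 24] -> counters=[0,0,0,0,0,2,0,1,1,0,1,0,1,1,0,2,0,0,0,0,0,0,0,0,1,0,0,0,0,1,0,0,1,1,0,0,1,0,0,1,1,0,0,0,0]
Step 9: insert ddu at [5, 29] -> counters=[0,0,0,0,0,3,0,1,1,0,1,0,1,1,0,2,0,0,0,0,0,0,0,0,1,0,0,0,0,2,0,0,1,1,0,0,1,0,0,1,1,0,0,0,0]
Step 10: insert a at [19, 29] -> counters=[0,0,0,0,0,3,0,1,1,0,1,0,1,1,0,2,0,0,0,1,0,0,0,0,1,0,0,0,0,3,0,0,1,1,0,0,1,0,0,1,1,0,0,0,0]
Step 11: insert os at [29, 32] -> counters=[0,0,0,0,0,3,0,1,1,0,1,0,1,1,0,2,0,0,0,1,0,0,0,0,1,0,0,0,0,4,0,0,2,1,0,0,1,0,0,1,1,0,0,0,0]
Step 12: delete yiz at [7, 8] -> counters=[0,0,0,0,0,3,0,0,0,0,1,0,1,1,0,2,0,0,0,1,0,0,0,0,1,0,0,0,0,4,0,0,2,1,0,0,1,0,0,1,1,0,0,0,0]
Step 13: insert yiz at [7, 8] -> counters=[0,0,0,0,0,3,0,1,1,0,1,0,1,1,0,2,0,0,0,1,0,0,0,0,1,0,0,0,0,4,0,0,2,1,0,0,1,0,0,1,1,0,0,0,0]
Step 14: insert os at [29, 32] -> counters=[0,0,0,0,0,3,0,1,1,0,1,0,1,1,0,2,0,0,0,1,0,0,0,0,1,0,0,0,0,5,0,0,3,1,0,0,1,0,0,1,1,0,0,0,0]
Step 15: insert rof at [5, 15] -> counters=[0,0,0,0,0,4,0,1,1,0,1,0,1,1,0,3,0,0,0,1,0,0,0,0,1,0,0,0,0,5,0,0,3,1,0,0,1,0,0,1,1,0,0,0,0]
Step 16: delete rof at [5, 15] -> counters=[0,0,0,0,0,3,0,1,1,0,1,0,1,1,0,2,0,0,0,1,0,0,0,0,1,0,0,0,0,5,0,0,3,1,0,0,1,0,0,1,1,0,0,0,0]
Step 17: insert a at [19, 29] -> counters=[0,0,0,0,0,3,0,1,1,0,1,0,1,1,0,2,0,0,0,2,0,0,0,0,1,0,0,0,0,6,0,0,3,1,0,0,1,0,0,1,1,0,0,0,0]
Query vu: check counters[13]=1 counters[24]=1 -> maybe

Answer: maybe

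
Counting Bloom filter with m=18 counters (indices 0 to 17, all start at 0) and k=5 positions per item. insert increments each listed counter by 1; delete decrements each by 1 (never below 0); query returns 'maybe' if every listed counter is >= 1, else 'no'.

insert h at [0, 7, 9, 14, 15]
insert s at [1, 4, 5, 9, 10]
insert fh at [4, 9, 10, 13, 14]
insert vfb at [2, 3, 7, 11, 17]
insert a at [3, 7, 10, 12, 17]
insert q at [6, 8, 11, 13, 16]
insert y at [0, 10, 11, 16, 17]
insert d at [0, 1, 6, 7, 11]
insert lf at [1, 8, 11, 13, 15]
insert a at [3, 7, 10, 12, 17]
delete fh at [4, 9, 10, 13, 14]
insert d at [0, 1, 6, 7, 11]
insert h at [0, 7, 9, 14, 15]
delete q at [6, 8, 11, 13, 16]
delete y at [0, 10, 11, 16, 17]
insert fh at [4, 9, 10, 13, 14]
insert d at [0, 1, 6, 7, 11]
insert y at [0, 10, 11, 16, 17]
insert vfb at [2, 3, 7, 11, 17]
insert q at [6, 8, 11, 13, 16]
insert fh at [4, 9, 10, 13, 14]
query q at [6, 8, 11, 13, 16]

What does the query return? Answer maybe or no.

Answer: maybe

Derivation:
Step 1: insert h at [0, 7, 9, 14, 15] -> counters=[1,0,0,0,0,0,0,1,0,1,0,0,0,0,1,1,0,0]
Step 2: insert s at [1, 4, 5, 9, 10] -> counters=[1,1,0,0,1,1,0,1,0,2,1,0,0,0,1,1,0,0]
Step 3: insert fh at [4, 9, 10, 13, 14] -> counters=[1,1,0,0,2,1,0,1,0,3,2,0,0,1,2,1,0,0]
Step 4: insert vfb at [2, 3, 7, 11, 17] -> counters=[1,1,1,1,2,1,0,2,0,3,2,1,0,1,2,1,0,1]
Step 5: insert a at [3, 7, 10, 12, 17] -> counters=[1,1,1,2,2,1,0,3,0,3,3,1,1,1,2,1,0,2]
Step 6: insert q at [6, 8, 11, 13, 16] -> counters=[1,1,1,2,2,1,1,3,1,3,3,2,1,2,2,1,1,2]
Step 7: insert y at [0, 10, 11, 16, 17] -> counters=[2,1,1,2,2,1,1,3,1,3,4,3,1,2,2,1,2,3]
Step 8: insert d at [0, 1, 6, 7, 11] -> counters=[3,2,1,2,2,1,2,4,1,3,4,4,1,2,2,1,2,3]
Step 9: insert lf at [1, 8, 11, 13, 15] -> counters=[3,3,1,2,2,1,2,4,2,3,4,5,1,3,2,2,2,3]
Step 10: insert a at [3, 7, 10, 12, 17] -> counters=[3,3,1,3,2,1,2,5,2,3,5,5,2,3,2,2,2,4]
Step 11: delete fh at [4, 9, 10, 13, 14] -> counters=[3,3,1,3,1,1,2,5,2,2,4,5,2,2,1,2,2,4]
Step 12: insert d at [0, 1, 6, 7, 11] -> counters=[4,4,1,3,1,1,3,6,2,2,4,6,2,2,1,2,2,4]
Step 13: insert h at [0, 7, 9, 14, 15] -> counters=[5,4,1,3,1,1,3,7,2,3,4,6,2,2,2,3,2,4]
Step 14: delete q at [6, 8, 11, 13, 16] -> counters=[5,4,1,3,1,1,2,7,1,3,4,5,2,1,2,3,1,4]
Step 15: delete y at [0, 10, 11, 16, 17] -> counters=[4,4,1,3,1,1,2,7,1,3,3,4,2,1,2,3,0,3]
Step 16: insert fh at [4, 9, 10, 13, 14] -> counters=[4,4,1,3,2,1,2,7,1,4,4,4,2,2,3,3,0,3]
Step 17: insert d at [0, 1, 6, 7, 11] -> counters=[5,5,1,3,2,1,3,8,1,4,4,5,2,2,3,3,0,3]
Step 18: insert y at [0, 10, 11, 16, 17] -> counters=[6,5,1,3,2,1,3,8,1,4,5,6,2,2,3,3,1,4]
Step 19: insert vfb at [2, 3, 7, 11, 17] -> counters=[6,5,2,4,2,1,3,9,1,4,5,7,2,2,3,3,1,5]
Step 20: insert q at [6, 8, 11, 13, 16] -> counters=[6,5,2,4,2,1,4,9,2,4,5,8,2,3,3,3,2,5]
Step 21: insert fh at [4, 9, 10, 13, 14] -> counters=[6,5,2,4,3,1,4,9,2,5,6,8,2,4,4,3,2,5]
Query q: check counters[6]=4 counters[8]=2 counters[11]=8 counters[13]=4 counters[16]=2 -> maybe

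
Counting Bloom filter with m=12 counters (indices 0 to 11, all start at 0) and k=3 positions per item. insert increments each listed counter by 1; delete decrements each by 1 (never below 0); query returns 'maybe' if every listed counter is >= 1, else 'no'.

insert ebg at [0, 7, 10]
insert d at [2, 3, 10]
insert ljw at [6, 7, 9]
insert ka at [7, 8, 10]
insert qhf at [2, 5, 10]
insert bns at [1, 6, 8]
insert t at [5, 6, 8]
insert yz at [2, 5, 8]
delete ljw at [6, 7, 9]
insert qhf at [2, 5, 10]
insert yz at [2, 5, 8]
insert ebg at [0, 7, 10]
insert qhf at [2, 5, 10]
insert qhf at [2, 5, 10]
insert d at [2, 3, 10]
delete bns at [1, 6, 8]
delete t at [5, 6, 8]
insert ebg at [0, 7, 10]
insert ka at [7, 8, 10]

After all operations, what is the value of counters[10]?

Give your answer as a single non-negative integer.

Answer: 11

Derivation:
Step 1: insert ebg at [0, 7, 10] -> counters=[1,0,0,0,0,0,0,1,0,0,1,0]
Step 2: insert d at [2, 3, 10] -> counters=[1,0,1,1,0,0,0,1,0,0,2,0]
Step 3: insert ljw at [6, 7, 9] -> counters=[1,0,1,1,0,0,1,2,0,1,2,0]
Step 4: insert ka at [7, 8, 10] -> counters=[1,0,1,1,0,0,1,3,1,1,3,0]
Step 5: insert qhf at [2, 5, 10] -> counters=[1,0,2,1,0,1,1,3,1,1,4,0]
Step 6: insert bns at [1, 6, 8] -> counters=[1,1,2,1,0,1,2,3,2,1,4,0]
Step 7: insert t at [5, 6, 8] -> counters=[1,1,2,1,0,2,3,3,3,1,4,0]
Step 8: insert yz at [2, 5, 8] -> counters=[1,1,3,1,0,3,3,3,4,1,4,0]
Step 9: delete ljw at [6, 7, 9] -> counters=[1,1,3,1,0,3,2,2,4,0,4,0]
Step 10: insert qhf at [2, 5, 10] -> counters=[1,1,4,1,0,4,2,2,4,0,5,0]
Step 11: insert yz at [2, 5, 8] -> counters=[1,1,5,1,0,5,2,2,5,0,5,0]
Step 12: insert ebg at [0, 7, 10] -> counters=[2,1,5,1,0,5,2,3,5,0,6,0]
Step 13: insert qhf at [2, 5, 10] -> counters=[2,1,6,1,0,6,2,3,5,0,7,0]
Step 14: insert qhf at [2, 5, 10] -> counters=[2,1,7,1,0,7,2,3,5,0,8,0]
Step 15: insert d at [2, 3, 10] -> counters=[2,1,8,2,0,7,2,3,5,0,9,0]
Step 16: delete bns at [1, 6, 8] -> counters=[2,0,8,2,0,7,1,3,4,0,9,0]
Step 17: delete t at [5, 6, 8] -> counters=[2,0,8,2,0,6,0,3,3,0,9,0]
Step 18: insert ebg at [0, 7, 10] -> counters=[3,0,8,2,0,6,0,4,3,0,10,0]
Step 19: insert ka at [7, 8, 10] -> counters=[3,0,8,2,0,6,0,5,4,0,11,0]
Final counters=[3,0,8,2,0,6,0,5,4,0,11,0] -> counters[10]=11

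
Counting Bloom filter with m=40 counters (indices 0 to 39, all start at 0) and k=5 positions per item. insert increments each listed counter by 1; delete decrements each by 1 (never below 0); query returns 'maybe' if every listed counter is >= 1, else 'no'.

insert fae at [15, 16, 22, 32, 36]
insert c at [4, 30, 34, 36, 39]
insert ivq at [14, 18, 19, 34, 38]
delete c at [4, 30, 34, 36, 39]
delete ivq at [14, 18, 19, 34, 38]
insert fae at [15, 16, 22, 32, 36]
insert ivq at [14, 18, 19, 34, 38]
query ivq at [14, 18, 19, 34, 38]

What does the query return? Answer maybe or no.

Step 1: insert fae at [15, 16, 22, 32, 36] -> counters=[0,0,0,0,0,0,0,0,0,0,0,0,0,0,0,1,1,0,0,0,0,0,1,0,0,0,0,0,0,0,0,0,1,0,0,0,1,0,0,0]
Step 2: insert c at [4, 30, 34, 36, 39] -> counters=[0,0,0,0,1,0,0,0,0,0,0,0,0,0,0,1,1,0,0,0,0,0,1,0,0,0,0,0,0,0,1,0,1,0,1,0,2,0,0,1]
Step 3: insert ivq at [14, 18, 19, 34, 38] -> counters=[0,0,0,0,1,0,0,0,0,0,0,0,0,0,1,1,1,0,1,1,0,0,1,0,0,0,0,0,0,0,1,0,1,0,2,0,2,0,1,1]
Step 4: delete c at [4, 30, 34, 36, 39] -> counters=[0,0,0,0,0,0,0,0,0,0,0,0,0,0,1,1,1,0,1,1,0,0,1,0,0,0,0,0,0,0,0,0,1,0,1,0,1,0,1,0]
Step 5: delete ivq at [14, 18, 19, 34, 38] -> counters=[0,0,0,0,0,0,0,0,0,0,0,0,0,0,0,1,1,0,0,0,0,0,1,0,0,0,0,0,0,0,0,0,1,0,0,0,1,0,0,0]
Step 6: insert fae at [15, 16, 22, 32, 36] -> counters=[0,0,0,0,0,0,0,0,0,0,0,0,0,0,0,2,2,0,0,0,0,0,2,0,0,0,0,0,0,0,0,0,2,0,0,0,2,0,0,0]
Step 7: insert ivq at [14, 18, 19, 34, 38] -> counters=[0,0,0,0,0,0,0,0,0,0,0,0,0,0,1,2,2,0,1,1,0,0,2,0,0,0,0,0,0,0,0,0,2,0,1,0,2,0,1,0]
Query ivq: check counters[14]=1 counters[18]=1 counters[19]=1 counters[34]=1 counters[38]=1 -> maybe

Answer: maybe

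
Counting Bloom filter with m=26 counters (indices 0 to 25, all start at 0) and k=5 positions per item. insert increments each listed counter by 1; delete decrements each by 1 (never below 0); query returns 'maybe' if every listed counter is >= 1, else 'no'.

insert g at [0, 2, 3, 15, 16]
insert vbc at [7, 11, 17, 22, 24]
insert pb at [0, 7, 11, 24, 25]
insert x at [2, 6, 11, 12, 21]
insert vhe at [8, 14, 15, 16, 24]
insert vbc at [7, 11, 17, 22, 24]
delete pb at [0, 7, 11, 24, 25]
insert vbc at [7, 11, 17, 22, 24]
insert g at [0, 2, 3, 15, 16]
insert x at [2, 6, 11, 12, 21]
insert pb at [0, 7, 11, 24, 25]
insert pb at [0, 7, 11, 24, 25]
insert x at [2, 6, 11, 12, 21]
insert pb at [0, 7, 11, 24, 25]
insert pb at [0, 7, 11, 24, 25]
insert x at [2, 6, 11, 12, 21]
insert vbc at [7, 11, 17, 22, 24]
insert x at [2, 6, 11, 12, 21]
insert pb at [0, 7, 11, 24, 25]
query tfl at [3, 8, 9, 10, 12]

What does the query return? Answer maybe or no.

Step 1: insert g at [0, 2, 3, 15, 16] -> counters=[1,0,1,1,0,0,0,0,0,0,0,0,0,0,0,1,1,0,0,0,0,0,0,0,0,0]
Step 2: insert vbc at [7, 11, 17, 22, 24] -> counters=[1,0,1,1,0,0,0,1,0,0,0,1,0,0,0,1,1,1,0,0,0,0,1,0,1,0]
Step 3: insert pb at [0, 7, 11, 24, 25] -> counters=[2,0,1,1,0,0,0,2,0,0,0,2,0,0,0,1,1,1,0,0,0,0,1,0,2,1]
Step 4: insert x at [2, 6, 11, 12, 21] -> counters=[2,0,2,1,0,0,1,2,0,0,0,3,1,0,0,1,1,1,0,0,0,1,1,0,2,1]
Step 5: insert vhe at [8, 14, 15, 16, 24] -> counters=[2,0,2,1,0,0,1,2,1,0,0,3,1,0,1,2,2,1,0,0,0,1,1,0,3,1]
Step 6: insert vbc at [7, 11, 17, 22, 24] -> counters=[2,0,2,1,0,0,1,3,1,0,0,4,1,0,1,2,2,2,0,0,0,1,2,0,4,1]
Step 7: delete pb at [0, 7, 11, 24, 25] -> counters=[1,0,2,1,0,0,1,2,1,0,0,3,1,0,1,2,2,2,0,0,0,1,2,0,3,0]
Step 8: insert vbc at [7, 11, 17, 22, 24] -> counters=[1,0,2,1,0,0,1,3,1,0,0,4,1,0,1,2,2,3,0,0,0,1,3,0,4,0]
Step 9: insert g at [0, 2, 3, 15, 16] -> counters=[2,0,3,2,0,0,1,3,1,0,0,4,1,0,1,3,3,3,0,0,0,1,3,0,4,0]
Step 10: insert x at [2, 6, 11, 12, 21] -> counters=[2,0,4,2,0,0,2,3,1,0,0,5,2,0,1,3,3,3,0,0,0,2,3,0,4,0]
Step 11: insert pb at [0, 7, 11, 24, 25] -> counters=[3,0,4,2,0,0,2,4,1,0,0,6,2,0,1,3,3,3,0,0,0,2,3,0,5,1]
Step 12: insert pb at [0, 7, 11, 24, 25] -> counters=[4,0,4,2,0,0,2,5,1,0,0,7,2,0,1,3,3,3,0,0,0,2,3,0,6,2]
Step 13: insert x at [2, 6, 11, 12, 21] -> counters=[4,0,5,2,0,0,3,5,1,0,0,8,3,0,1,3,3,3,0,0,0,3,3,0,6,2]
Step 14: insert pb at [0, 7, 11, 24, 25] -> counters=[5,0,5,2,0,0,3,6,1,0,0,9,3,0,1,3,3,3,0,0,0,3,3,0,7,3]
Step 15: insert pb at [0, 7, 11, 24, 25] -> counters=[6,0,5,2,0,0,3,7,1,0,0,10,3,0,1,3,3,3,0,0,0,3,3,0,8,4]
Step 16: insert x at [2, 6, 11, 12, 21] -> counters=[6,0,6,2,0,0,4,7,1,0,0,11,4,0,1,3,3,3,0,0,0,4,3,0,8,4]
Step 17: insert vbc at [7, 11, 17, 22, 24] -> counters=[6,0,6,2,0,0,4,8,1,0,0,12,4,0,1,3,3,4,0,0,0,4,4,0,9,4]
Step 18: insert x at [2, 6, 11, 12, 21] -> counters=[6,0,7,2,0,0,5,8,1,0,0,13,5,0,1,3,3,4,0,0,0,5,4,0,9,4]
Step 19: insert pb at [0, 7, 11, 24, 25] -> counters=[7,0,7,2,0,0,5,9,1,0,0,14,5,0,1,3,3,4,0,0,0,5,4,0,10,5]
Query tfl: check counters[3]=2 counters[8]=1 counters[9]=0 counters[10]=0 counters[12]=5 -> no

Answer: no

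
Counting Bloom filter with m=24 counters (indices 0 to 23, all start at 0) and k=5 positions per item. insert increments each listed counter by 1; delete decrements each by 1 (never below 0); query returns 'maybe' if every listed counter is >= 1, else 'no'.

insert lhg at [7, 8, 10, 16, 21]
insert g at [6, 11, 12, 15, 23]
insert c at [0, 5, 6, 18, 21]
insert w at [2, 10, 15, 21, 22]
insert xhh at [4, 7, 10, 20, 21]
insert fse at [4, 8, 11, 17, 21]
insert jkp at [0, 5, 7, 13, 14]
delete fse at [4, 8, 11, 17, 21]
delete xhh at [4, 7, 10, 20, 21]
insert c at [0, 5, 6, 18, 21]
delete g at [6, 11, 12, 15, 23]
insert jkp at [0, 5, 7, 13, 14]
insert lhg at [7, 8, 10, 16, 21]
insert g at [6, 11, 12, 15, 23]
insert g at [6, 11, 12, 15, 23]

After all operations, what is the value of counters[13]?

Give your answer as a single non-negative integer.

Answer: 2

Derivation:
Step 1: insert lhg at [7, 8, 10, 16, 21] -> counters=[0,0,0,0,0,0,0,1,1,0,1,0,0,0,0,0,1,0,0,0,0,1,0,0]
Step 2: insert g at [6, 11, 12, 15, 23] -> counters=[0,0,0,0,0,0,1,1,1,0,1,1,1,0,0,1,1,0,0,0,0,1,0,1]
Step 3: insert c at [0, 5, 6, 18, 21] -> counters=[1,0,0,0,0,1,2,1,1,0,1,1,1,0,0,1,1,0,1,0,0,2,0,1]
Step 4: insert w at [2, 10, 15, 21, 22] -> counters=[1,0,1,0,0,1,2,1,1,0,2,1,1,0,0,2,1,0,1,0,0,3,1,1]
Step 5: insert xhh at [4, 7, 10, 20, 21] -> counters=[1,0,1,0,1,1,2,2,1,0,3,1,1,0,0,2,1,0,1,0,1,4,1,1]
Step 6: insert fse at [4, 8, 11, 17, 21] -> counters=[1,0,1,0,2,1,2,2,2,0,3,2,1,0,0,2,1,1,1,0,1,5,1,1]
Step 7: insert jkp at [0, 5, 7, 13, 14] -> counters=[2,0,1,0,2,2,2,3,2,0,3,2,1,1,1,2,1,1,1,0,1,5,1,1]
Step 8: delete fse at [4, 8, 11, 17, 21] -> counters=[2,0,1,0,1,2,2,3,1,0,3,1,1,1,1,2,1,0,1,0,1,4,1,1]
Step 9: delete xhh at [4, 7, 10, 20, 21] -> counters=[2,0,1,0,0,2,2,2,1,0,2,1,1,1,1,2,1,0,1,0,0,3,1,1]
Step 10: insert c at [0, 5, 6, 18, 21] -> counters=[3,0,1,0,0,3,3,2,1,0,2,1,1,1,1,2,1,0,2,0,0,4,1,1]
Step 11: delete g at [6, 11, 12, 15, 23] -> counters=[3,0,1,0,0,3,2,2,1,0,2,0,0,1,1,1,1,0,2,0,0,4,1,0]
Step 12: insert jkp at [0, 5, 7, 13, 14] -> counters=[4,0,1,0,0,4,2,3,1,0,2,0,0,2,2,1,1,0,2,0,0,4,1,0]
Step 13: insert lhg at [7, 8, 10, 16, 21] -> counters=[4,0,1,0,0,4,2,4,2,0,3,0,0,2,2,1,2,0,2,0,0,5,1,0]
Step 14: insert g at [6, 11, 12, 15, 23] -> counters=[4,0,1,0,0,4,3,4,2,0,3,1,1,2,2,2,2,0,2,0,0,5,1,1]
Step 15: insert g at [6, 11, 12, 15, 23] -> counters=[4,0,1,0,0,4,4,4,2,0,3,2,2,2,2,3,2,0,2,0,0,5,1,2]
Final counters=[4,0,1,0,0,4,4,4,2,0,3,2,2,2,2,3,2,0,2,0,0,5,1,2] -> counters[13]=2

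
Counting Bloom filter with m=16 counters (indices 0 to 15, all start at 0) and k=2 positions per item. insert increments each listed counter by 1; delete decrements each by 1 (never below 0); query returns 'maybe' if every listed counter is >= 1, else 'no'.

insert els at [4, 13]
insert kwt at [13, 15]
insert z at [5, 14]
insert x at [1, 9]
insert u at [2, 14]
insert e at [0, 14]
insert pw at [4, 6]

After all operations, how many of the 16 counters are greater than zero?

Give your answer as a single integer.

Step 1: insert els at [4, 13] -> counters=[0,0,0,0,1,0,0,0,0,0,0,0,0,1,0,0]
Step 2: insert kwt at [13, 15] -> counters=[0,0,0,0,1,0,0,0,0,0,0,0,0,2,0,1]
Step 3: insert z at [5, 14] -> counters=[0,0,0,0,1,1,0,0,0,0,0,0,0,2,1,1]
Step 4: insert x at [1, 9] -> counters=[0,1,0,0,1,1,0,0,0,1,0,0,0,2,1,1]
Step 5: insert u at [2, 14] -> counters=[0,1,1,0,1,1,0,0,0,1,0,0,0,2,2,1]
Step 6: insert e at [0, 14] -> counters=[1,1,1,0,1,1,0,0,0,1,0,0,0,2,3,1]
Step 7: insert pw at [4, 6] -> counters=[1,1,1,0,2,1,1,0,0,1,0,0,0,2,3,1]
Final counters=[1,1,1,0,2,1,1,0,0,1,0,0,0,2,3,1] -> 10 nonzero

Answer: 10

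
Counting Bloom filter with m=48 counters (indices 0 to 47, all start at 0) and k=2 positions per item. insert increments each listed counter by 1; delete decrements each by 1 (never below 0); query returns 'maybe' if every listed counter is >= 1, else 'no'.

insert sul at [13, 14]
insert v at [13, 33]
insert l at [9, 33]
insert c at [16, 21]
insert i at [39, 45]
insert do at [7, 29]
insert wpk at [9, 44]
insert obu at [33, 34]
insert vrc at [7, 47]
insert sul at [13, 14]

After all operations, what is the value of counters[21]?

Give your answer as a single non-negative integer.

Answer: 1

Derivation:
Step 1: insert sul at [13, 14] -> counters=[0,0,0,0,0,0,0,0,0,0,0,0,0,1,1,0,0,0,0,0,0,0,0,0,0,0,0,0,0,0,0,0,0,0,0,0,0,0,0,0,0,0,0,0,0,0,0,0]
Step 2: insert v at [13, 33] -> counters=[0,0,0,0,0,0,0,0,0,0,0,0,0,2,1,0,0,0,0,0,0,0,0,0,0,0,0,0,0,0,0,0,0,1,0,0,0,0,0,0,0,0,0,0,0,0,0,0]
Step 3: insert l at [9, 33] -> counters=[0,0,0,0,0,0,0,0,0,1,0,0,0,2,1,0,0,0,0,0,0,0,0,0,0,0,0,0,0,0,0,0,0,2,0,0,0,0,0,0,0,0,0,0,0,0,0,0]
Step 4: insert c at [16, 21] -> counters=[0,0,0,0,0,0,0,0,0,1,0,0,0,2,1,0,1,0,0,0,0,1,0,0,0,0,0,0,0,0,0,0,0,2,0,0,0,0,0,0,0,0,0,0,0,0,0,0]
Step 5: insert i at [39, 45] -> counters=[0,0,0,0,0,0,0,0,0,1,0,0,0,2,1,0,1,0,0,0,0,1,0,0,0,0,0,0,0,0,0,0,0,2,0,0,0,0,0,1,0,0,0,0,0,1,0,0]
Step 6: insert do at [7, 29] -> counters=[0,0,0,0,0,0,0,1,0,1,0,0,0,2,1,0,1,0,0,0,0,1,0,0,0,0,0,0,0,1,0,0,0,2,0,0,0,0,0,1,0,0,0,0,0,1,0,0]
Step 7: insert wpk at [9, 44] -> counters=[0,0,0,0,0,0,0,1,0,2,0,0,0,2,1,0,1,0,0,0,0,1,0,0,0,0,0,0,0,1,0,0,0,2,0,0,0,0,0,1,0,0,0,0,1,1,0,0]
Step 8: insert obu at [33, 34] -> counters=[0,0,0,0,0,0,0,1,0,2,0,0,0,2,1,0,1,0,0,0,0,1,0,0,0,0,0,0,0,1,0,0,0,3,1,0,0,0,0,1,0,0,0,0,1,1,0,0]
Step 9: insert vrc at [7, 47] -> counters=[0,0,0,0,0,0,0,2,0,2,0,0,0,2,1,0,1,0,0,0,0,1,0,0,0,0,0,0,0,1,0,0,0,3,1,0,0,0,0,1,0,0,0,0,1,1,0,1]
Step 10: insert sul at [13, 14] -> counters=[0,0,0,0,0,0,0,2,0,2,0,0,0,3,2,0,1,0,0,0,0,1,0,0,0,0,0,0,0,1,0,0,0,3,1,0,0,0,0,1,0,0,0,0,1,1,0,1]
Final counters=[0,0,0,0,0,0,0,2,0,2,0,0,0,3,2,0,1,0,0,0,0,1,0,0,0,0,0,0,0,1,0,0,0,3,1,0,0,0,0,1,0,0,0,0,1,1,0,1] -> counters[21]=1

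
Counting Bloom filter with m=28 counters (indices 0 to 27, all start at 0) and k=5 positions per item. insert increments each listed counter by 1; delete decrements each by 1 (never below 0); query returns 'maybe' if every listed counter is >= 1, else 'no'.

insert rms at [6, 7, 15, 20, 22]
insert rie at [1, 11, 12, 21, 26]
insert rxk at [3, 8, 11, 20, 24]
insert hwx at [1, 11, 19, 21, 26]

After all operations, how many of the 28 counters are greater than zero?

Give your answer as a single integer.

Step 1: insert rms at [6, 7, 15, 20, 22] -> counters=[0,0,0,0,0,0,1,1,0,0,0,0,0,0,0,1,0,0,0,0,1,0,1,0,0,0,0,0]
Step 2: insert rie at [1, 11, 12, 21, 26] -> counters=[0,1,0,0,0,0,1,1,0,0,0,1,1,0,0,1,0,0,0,0,1,1,1,0,0,0,1,0]
Step 3: insert rxk at [3, 8, 11, 20, 24] -> counters=[0,1,0,1,0,0,1,1,1,0,0,2,1,0,0,1,0,0,0,0,2,1,1,0,1,0,1,0]
Step 4: insert hwx at [1, 11, 19, 21, 26] -> counters=[0,2,0,1,0,0,1,1,1,0,0,3,1,0,0,1,0,0,0,1,2,2,1,0,1,0,2,0]
Final counters=[0,2,0,1,0,0,1,1,1,0,0,3,1,0,0,1,0,0,0,1,2,2,1,0,1,0,2,0] -> 14 nonzero

Answer: 14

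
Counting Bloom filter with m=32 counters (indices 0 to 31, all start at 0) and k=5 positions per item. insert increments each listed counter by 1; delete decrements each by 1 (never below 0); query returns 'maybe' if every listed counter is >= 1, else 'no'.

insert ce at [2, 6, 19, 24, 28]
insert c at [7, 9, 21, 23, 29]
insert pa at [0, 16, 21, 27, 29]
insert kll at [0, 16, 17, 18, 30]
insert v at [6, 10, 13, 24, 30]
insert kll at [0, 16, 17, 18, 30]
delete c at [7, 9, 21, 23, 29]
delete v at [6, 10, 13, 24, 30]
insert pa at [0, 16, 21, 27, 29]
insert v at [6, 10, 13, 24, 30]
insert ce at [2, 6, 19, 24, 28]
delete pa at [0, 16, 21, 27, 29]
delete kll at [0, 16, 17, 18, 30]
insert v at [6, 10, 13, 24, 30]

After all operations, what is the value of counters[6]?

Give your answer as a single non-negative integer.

Step 1: insert ce at [2, 6, 19, 24, 28] -> counters=[0,0,1,0,0,0,1,0,0,0,0,0,0,0,0,0,0,0,0,1,0,0,0,0,1,0,0,0,1,0,0,0]
Step 2: insert c at [7, 9, 21, 23, 29] -> counters=[0,0,1,0,0,0,1,1,0,1,0,0,0,0,0,0,0,0,0,1,0,1,0,1,1,0,0,0,1,1,0,0]
Step 3: insert pa at [0, 16, 21, 27, 29] -> counters=[1,0,1,0,0,0,1,1,0,1,0,0,0,0,0,0,1,0,0,1,0,2,0,1,1,0,0,1,1,2,0,0]
Step 4: insert kll at [0, 16, 17, 18, 30] -> counters=[2,0,1,0,0,0,1,1,0,1,0,0,0,0,0,0,2,1,1,1,0,2,0,1,1,0,0,1,1,2,1,0]
Step 5: insert v at [6, 10, 13, 24, 30] -> counters=[2,0,1,0,0,0,2,1,0,1,1,0,0,1,0,0,2,1,1,1,0,2,0,1,2,0,0,1,1,2,2,0]
Step 6: insert kll at [0, 16, 17, 18, 30] -> counters=[3,0,1,0,0,0,2,1,0,1,1,0,0,1,0,0,3,2,2,1,0,2,0,1,2,0,0,1,1,2,3,0]
Step 7: delete c at [7, 9, 21, 23, 29] -> counters=[3,0,1,0,0,0,2,0,0,0,1,0,0,1,0,0,3,2,2,1,0,1,0,0,2,0,0,1,1,1,3,0]
Step 8: delete v at [6, 10, 13, 24, 30] -> counters=[3,0,1,0,0,0,1,0,0,0,0,0,0,0,0,0,3,2,2,1,0,1,0,0,1,0,0,1,1,1,2,0]
Step 9: insert pa at [0, 16, 21, 27, 29] -> counters=[4,0,1,0,0,0,1,0,0,0,0,0,0,0,0,0,4,2,2,1,0,2,0,0,1,0,0,2,1,2,2,0]
Step 10: insert v at [6, 10, 13, 24, 30] -> counters=[4,0,1,0,0,0,2,0,0,0,1,0,0,1,0,0,4,2,2,1,0,2,0,0,2,0,0,2,1,2,3,0]
Step 11: insert ce at [2, 6, 19, 24, 28] -> counters=[4,0,2,0,0,0,3,0,0,0,1,0,0,1,0,0,4,2,2,2,0,2,0,0,3,0,0,2,2,2,3,0]
Step 12: delete pa at [0, 16, 21, 27, 29] -> counters=[3,0,2,0,0,0,3,0,0,0,1,0,0,1,0,0,3,2,2,2,0,1,0,0,3,0,0,1,2,1,3,0]
Step 13: delete kll at [0, 16, 17, 18, 30] -> counters=[2,0,2,0,0,0,3,0,0,0,1,0,0,1,0,0,2,1,1,2,0,1,0,0,3,0,0,1,2,1,2,0]
Step 14: insert v at [6, 10, 13, 24, 30] -> counters=[2,0,2,0,0,0,4,0,0,0,2,0,0,2,0,0,2,1,1,2,0,1,0,0,4,0,0,1,2,1,3,0]
Final counters=[2,0,2,0,0,0,4,0,0,0,2,0,0,2,0,0,2,1,1,2,0,1,0,0,4,0,0,1,2,1,3,0] -> counters[6]=4

Answer: 4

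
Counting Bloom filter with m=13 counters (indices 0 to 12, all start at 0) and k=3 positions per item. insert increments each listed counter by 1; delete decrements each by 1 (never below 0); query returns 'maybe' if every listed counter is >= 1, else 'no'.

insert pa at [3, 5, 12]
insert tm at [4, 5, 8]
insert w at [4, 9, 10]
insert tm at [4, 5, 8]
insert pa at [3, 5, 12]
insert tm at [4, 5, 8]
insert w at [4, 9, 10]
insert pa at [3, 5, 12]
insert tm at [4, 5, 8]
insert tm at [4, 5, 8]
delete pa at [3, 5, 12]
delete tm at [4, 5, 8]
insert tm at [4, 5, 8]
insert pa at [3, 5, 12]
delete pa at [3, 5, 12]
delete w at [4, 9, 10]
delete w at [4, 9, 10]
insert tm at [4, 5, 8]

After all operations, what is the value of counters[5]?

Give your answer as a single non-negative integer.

Answer: 8

Derivation:
Step 1: insert pa at [3, 5, 12] -> counters=[0,0,0,1,0,1,0,0,0,0,0,0,1]
Step 2: insert tm at [4, 5, 8] -> counters=[0,0,0,1,1,2,0,0,1,0,0,0,1]
Step 3: insert w at [4, 9, 10] -> counters=[0,0,0,1,2,2,0,0,1,1,1,0,1]
Step 4: insert tm at [4, 5, 8] -> counters=[0,0,0,1,3,3,0,0,2,1,1,0,1]
Step 5: insert pa at [3, 5, 12] -> counters=[0,0,0,2,3,4,0,0,2,1,1,0,2]
Step 6: insert tm at [4, 5, 8] -> counters=[0,0,0,2,4,5,0,0,3,1,1,0,2]
Step 7: insert w at [4, 9, 10] -> counters=[0,0,0,2,5,5,0,0,3,2,2,0,2]
Step 8: insert pa at [3, 5, 12] -> counters=[0,0,0,3,5,6,0,0,3,2,2,0,3]
Step 9: insert tm at [4, 5, 8] -> counters=[0,0,0,3,6,7,0,0,4,2,2,0,3]
Step 10: insert tm at [4, 5, 8] -> counters=[0,0,0,3,7,8,0,0,5,2,2,0,3]
Step 11: delete pa at [3, 5, 12] -> counters=[0,0,0,2,7,7,0,0,5,2,2,0,2]
Step 12: delete tm at [4, 5, 8] -> counters=[0,0,0,2,6,6,0,0,4,2,2,0,2]
Step 13: insert tm at [4, 5, 8] -> counters=[0,0,0,2,7,7,0,0,5,2,2,0,2]
Step 14: insert pa at [3, 5, 12] -> counters=[0,0,0,3,7,8,0,0,5,2,2,0,3]
Step 15: delete pa at [3, 5, 12] -> counters=[0,0,0,2,7,7,0,0,5,2,2,0,2]
Step 16: delete w at [4, 9, 10] -> counters=[0,0,0,2,6,7,0,0,5,1,1,0,2]
Step 17: delete w at [4, 9, 10] -> counters=[0,0,0,2,5,7,0,0,5,0,0,0,2]
Step 18: insert tm at [4, 5, 8] -> counters=[0,0,0,2,6,8,0,0,6,0,0,0,2]
Final counters=[0,0,0,2,6,8,0,0,6,0,0,0,2] -> counters[5]=8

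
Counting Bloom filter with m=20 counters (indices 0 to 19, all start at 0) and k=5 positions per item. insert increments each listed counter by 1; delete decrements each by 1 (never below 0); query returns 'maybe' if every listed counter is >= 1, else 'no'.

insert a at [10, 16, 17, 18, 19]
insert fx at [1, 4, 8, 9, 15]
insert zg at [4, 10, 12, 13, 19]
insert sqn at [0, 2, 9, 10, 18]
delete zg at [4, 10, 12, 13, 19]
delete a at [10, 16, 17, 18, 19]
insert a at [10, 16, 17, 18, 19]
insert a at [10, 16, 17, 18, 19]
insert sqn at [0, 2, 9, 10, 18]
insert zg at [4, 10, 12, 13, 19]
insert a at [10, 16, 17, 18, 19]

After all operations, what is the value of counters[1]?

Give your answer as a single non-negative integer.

Answer: 1

Derivation:
Step 1: insert a at [10, 16, 17, 18, 19] -> counters=[0,0,0,0,0,0,0,0,0,0,1,0,0,0,0,0,1,1,1,1]
Step 2: insert fx at [1, 4, 8, 9, 15] -> counters=[0,1,0,0,1,0,0,0,1,1,1,0,0,0,0,1,1,1,1,1]
Step 3: insert zg at [4, 10, 12, 13, 19] -> counters=[0,1,0,0,2,0,0,0,1,1,2,0,1,1,0,1,1,1,1,2]
Step 4: insert sqn at [0, 2, 9, 10, 18] -> counters=[1,1,1,0,2,0,0,0,1,2,3,0,1,1,0,1,1,1,2,2]
Step 5: delete zg at [4, 10, 12, 13, 19] -> counters=[1,1,1,0,1,0,0,0,1,2,2,0,0,0,0,1,1,1,2,1]
Step 6: delete a at [10, 16, 17, 18, 19] -> counters=[1,1,1,0,1,0,0,0,1,2,1,0,0,0,0,1,0,0,1,0]
Step 7: insert a at [10, 16, 17, 18, 19] -> counters=[1,1,1,0,1,0,0,0,1,2,2,0,0,0,0,1,1,1,2,1]
Step 8: insert a at [10, 16, 17, 18, 19] -> counters=[1,1,1,0,1,0,0,0,1,2,3,0,0,0,0,1,2,2,3,2]
Step 9: insert sqn at [0, 2, 9, 10, 18] -> counters=[2,1,2,0,1,0,0,0,1,3,4,0,0,0,0,1,2,2,4,2]
Step 10: insert zg at [4, 10, 12, 13, 19] -> counters=[2,1,2,0,2,0,0,0,1,3,5,0,1,1,0,1,2,2,4,3]
Step 11: insert a at [10, 16, 17, 18, 19] -> counters=[2,1,2,0,2,0,0,0,1,3,6,0,1,1,0,1,3,3,5,4]
Final counters=[2,1,2,0,2,0,0,0,1,3,6,0,1,1,0,1,3,3,5,4] -> counters[1]=1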